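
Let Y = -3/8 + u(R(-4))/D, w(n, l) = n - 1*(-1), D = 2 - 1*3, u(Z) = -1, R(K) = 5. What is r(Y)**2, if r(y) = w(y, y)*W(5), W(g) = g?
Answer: 4225/64 ≈ 66.016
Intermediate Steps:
D = -1 (D = 2 - 3 = -1)
w(n, l) = 1 + n (w(n, l) = n + 1 = 1 + n)
Y = 5/8 (Y = -3/8 - 1/(-1) = -3*1/8 - 1*(-1) = -3/8 + 1 = 5/8 ≈ 0.62500)
r(y) = 5 + 5*y (r(y) = (1 + y)*5 = 5 + 5*y)
r(Y)**2 = (5 + 5*(5/8))**2 = (5 + 25/8)**2 = (65/8)**2 = 4225/64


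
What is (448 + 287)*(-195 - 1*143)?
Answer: -248430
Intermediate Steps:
(448 + 287)*(-195 - 1*143) = 735*(-195 - 143) = 735*(-338) = -248430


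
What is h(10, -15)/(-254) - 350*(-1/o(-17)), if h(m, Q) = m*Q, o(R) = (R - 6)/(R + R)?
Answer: 1513025/2921 ≈ 517.98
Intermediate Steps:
o(R) = (-6 + R)/(2*R) (o(R) = (-6 + R)/((2*R)) = (-6 + R)*(1/(2*R)) = (-6 + R)/(2*R))
h(m, Q) = Q*m
h(10, -15)/(-254) - 350*(-1/o(-17)) = -15*10/(-254) - 350*34/(-6 - 17) = -150*(-1/254) - 350/((-(-1)*(-23)/(2*17))) = 75/127 - 350/((-1*23/34)) = 75/127 - 350/(-23/34) = 75/127 - 350*(-34/23) = 75/127 + 11900/23 = 1513025/2921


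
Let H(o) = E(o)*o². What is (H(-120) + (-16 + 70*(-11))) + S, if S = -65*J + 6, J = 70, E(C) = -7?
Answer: -106130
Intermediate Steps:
H(o) = -7*o²
S = -4544 (S = -65*70 + 6 = -4550 + 6 = -4544)
(H(-120) + (-16 + 70*(-11))) + S = (-7*(-120)² + (-16 + 70*(-11))) - 4544 = (-7*14400 + (-16 - 770)) - 4544 = (-100800 - 786) - 4544 = -101586 - 4544 = -106130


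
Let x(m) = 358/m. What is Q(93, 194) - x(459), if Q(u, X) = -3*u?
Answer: -128419/459 ≈ -279.78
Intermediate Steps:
Q(93, 194) - x(459) = -3*93 - 358/459 = -279 - 358/459 = -128419/459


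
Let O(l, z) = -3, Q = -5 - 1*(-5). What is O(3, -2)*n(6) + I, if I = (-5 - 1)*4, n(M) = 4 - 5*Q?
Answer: -36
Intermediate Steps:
Q = 0 (Q = -5 + 5 = 0)
n(M) = 4 (n(M) = 4 - 5*0 = 4 + 0 = 4)
I = -24 (I = -6*4 = -24)
O(3, -2)*n(6) + I = -3*4 - 24 = -12 - 24 = -36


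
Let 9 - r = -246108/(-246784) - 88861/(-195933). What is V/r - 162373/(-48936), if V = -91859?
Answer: -225413172517566007/18530094260040 ≈ -12165.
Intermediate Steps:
r = 378659765/50158848 (r = 9 - (-246108/(-246784) - 88861/(-195933)) = 9 - (-246108*(-1/246784) - 88861*(-1/195933)) = 9 - (61527/61696 + 88861/195933) = 9 - 1*72769867/50158848 = 9 - 72769867/50158848 = 378659765/50158848 ≈ 7.5492)
V/r - 162373/(-48936) = -91859/378659765/50158848 - 162373/(-48936) = -91859*50158848/378659765 - 162373*(-1/48936) = -4607541618432/378659765 + 162373/48936 = -225413172517566007/18530094260040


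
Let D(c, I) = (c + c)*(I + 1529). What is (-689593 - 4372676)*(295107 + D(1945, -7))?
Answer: -31465479613803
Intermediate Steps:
D(c, I) = 2*c*(1529 + I) (D(c, I) = (2*c)*(1529 + I) = 2*c*(1529 + I))
(-689593 - 4372676)*(295107 + D(1945, -7)) = (-689593 - 4372676)*(295107 + 2*1945*(1529 - 7)) = -5062269*(295107 + 2*1945*1522) = -5062269*(295107 + 5920580) = -5062269*6215687 = -31465479613803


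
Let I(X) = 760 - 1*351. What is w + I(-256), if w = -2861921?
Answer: -2861512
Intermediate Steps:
I(X) = 409 (I(X) = 760 - 351 = 409)
w + I(-256) = -2861921 + 409 = -2861512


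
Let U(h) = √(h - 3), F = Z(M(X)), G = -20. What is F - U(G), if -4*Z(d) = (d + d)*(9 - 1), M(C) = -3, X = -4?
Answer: 12 - I*√23 ≈ 12.0 - 4.7958*I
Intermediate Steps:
Z(d) = -4*d (Z(d) = -(d + d)*(9 - 1)/4 = -2*d*8/4 = -4*d)
F = 12 (F = -4*(-3) = 12)
U(h) = √(-3 + h)
F - U(G) = 12 - √(-3 - 20) = 12 - √(-23) = 12 - I*√23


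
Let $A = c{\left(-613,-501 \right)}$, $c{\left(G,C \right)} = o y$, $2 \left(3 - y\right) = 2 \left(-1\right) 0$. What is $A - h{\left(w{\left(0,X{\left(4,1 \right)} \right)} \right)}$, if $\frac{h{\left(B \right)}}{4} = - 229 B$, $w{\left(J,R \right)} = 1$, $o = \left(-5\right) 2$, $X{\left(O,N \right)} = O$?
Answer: $886$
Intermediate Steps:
$o = -10$
$y = 3$ ($y = 3 - \frac{2 \left(-1\right) 0}{2} = 3 - \frac{\left(-2\right) 0}{2} = 3 - 0 = 3 + 0 = 3$)
$c{\left(G,C \right)} = -30$ ($c{\left(G,C \right)} = \left(-10\right) 3 = -30$)
$h{\left(B \right)} = - 916 B$ ($h{\left(B \right)} = 4 \left(- 229 B\right) = - 916 B$)
$A = -30$
$A - h{\left(w{\left(0,X{\left(4,1 \right)} \right)} \right)} = -30 - \left(-916\right) 1 = -30 - -916 = -30 + 916 = 886$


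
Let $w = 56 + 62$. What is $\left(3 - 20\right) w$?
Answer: $-2006$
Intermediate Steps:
$w = 118$
$\left(3 - 20\right) w = \left(3 - 20\right) 118 = \left(-17\right) 118 = -2006$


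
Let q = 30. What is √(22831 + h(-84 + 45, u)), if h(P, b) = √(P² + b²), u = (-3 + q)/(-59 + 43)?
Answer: √(365296 + 3*√43345)/4 ≈ 151.23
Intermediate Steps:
u = -27/16 (u = (-3 + 30)/(-59 + 43) = 27/(-16) = 27*(-1/16) = -27/16 ≈ -1.6875)
√(22831 + h(-84 + 45, u)) = √(22831 + √((-84 + 45)² + (-27/16)²)) = √(22831 + √((-39)² + 729/256)) = √(22831 + √(1521 + 729/256)) = √(22831 + √(390105/256)) = √(22831 + 3*√43345/16)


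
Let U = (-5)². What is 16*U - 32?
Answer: 368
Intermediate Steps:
U = 25
16*U - 32 = 16*25 - 32 = 400 - 32 = 368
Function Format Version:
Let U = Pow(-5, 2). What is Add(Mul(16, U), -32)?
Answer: 368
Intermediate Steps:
U = 25
Add(Mul(16, U), -32) = Add(Mul(16, 25), -32) = Add(400, -32) = 368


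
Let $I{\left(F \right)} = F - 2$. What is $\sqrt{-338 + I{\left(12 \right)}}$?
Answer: $2 i \sqrt{82} \approx 18.111 i$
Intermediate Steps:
$I{\left(F \right)} = -2 + F$
$\sqrt{-338 + I{\left(12 \right)}} = \sqrt{-338 + \left(-2 + 12\right)} = \sqrt{-338 + 10} = \sqrt{-328} = 2 i \sqrt{82}$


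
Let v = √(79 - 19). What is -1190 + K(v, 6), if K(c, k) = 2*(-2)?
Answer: -1194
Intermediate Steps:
v = 2*√15 (v = √60 = 2*√15 ≈ 7.7460)
K(c, k) = -4
-1190 + K(v, 6) = -1190 - 4 = -1194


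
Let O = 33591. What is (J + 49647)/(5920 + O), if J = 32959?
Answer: 82606/39511 ≈ 2.0907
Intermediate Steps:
(J + 49647)/(5920 + O) = (32959 + 49647)/(5920 + 33591) = 82606/39511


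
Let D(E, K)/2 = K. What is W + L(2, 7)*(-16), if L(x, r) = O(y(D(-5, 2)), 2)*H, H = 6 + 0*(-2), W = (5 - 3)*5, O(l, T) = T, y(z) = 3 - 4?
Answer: -182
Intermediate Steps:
D(E, K) = 2*K
y(z) = -1
W = 10 (W = 2*5 = 10)
H = 6 (H = 6 + 0 = 6)
L(x, r) = 12 (L(x, r) = 2*6 = 12)
W + L(2, 7)*(-16) = 10 + 12*(-16) = 10 - 192 = -182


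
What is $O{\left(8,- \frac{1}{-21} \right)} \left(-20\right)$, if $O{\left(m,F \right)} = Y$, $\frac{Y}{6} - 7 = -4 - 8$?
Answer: $600$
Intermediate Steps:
$Y = -30$ ($Y = 42 + 6 \left(-4 - 8\right) = 42 + 6 \left(-12\right) = 42 - 72 = -30$)
$O{\left(m,F \right)} = -30$
$O{\left(8,- \frac{1}{-21} \right)} \left(-20\right) = \left(-30\right) \left(-20\right) = 600$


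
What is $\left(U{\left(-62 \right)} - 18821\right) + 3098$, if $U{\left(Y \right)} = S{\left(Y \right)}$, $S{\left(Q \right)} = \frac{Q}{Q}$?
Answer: $-15722$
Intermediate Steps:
$S{\left(Q \right)} = 1$
$U{\left(Y \right)} = 1$
$\left(U{\left(-62 \right)} - 18821\right) + 3098 = \left(1 - 18821\right) + 3098 = -18820 + 3098 = -15722$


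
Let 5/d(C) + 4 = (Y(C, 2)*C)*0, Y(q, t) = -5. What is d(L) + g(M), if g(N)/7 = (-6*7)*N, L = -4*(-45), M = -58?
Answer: 68203/4 ≈ 17051.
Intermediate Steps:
L = 180
d(C) = -5/4 (d(C) = 5/(-4 - 5*C*0) = 5/(-4 + 0) = 5/(-4) = 5*(-¼) = -5/4)
g(N) = -294*N (g(N) = 7*((-6*7)*N) = 7*(-42*N) = -294*N)
d(L) + g(M) = -5/4 - 294*(-58) = -5/4 + 17052 = 68203/4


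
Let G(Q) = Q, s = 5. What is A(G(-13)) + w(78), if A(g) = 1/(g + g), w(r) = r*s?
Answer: 10139/26 ≈ 389.96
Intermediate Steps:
w(r) = 5*r (w(r) = r*5 = 5*r)
A(g) = 1/(2*g)
A(G(-13)) + w(78) = (½)/(-13) + 5*78 = (½)*(-1/13) + 390 = -1/26 + 390 = 10139/26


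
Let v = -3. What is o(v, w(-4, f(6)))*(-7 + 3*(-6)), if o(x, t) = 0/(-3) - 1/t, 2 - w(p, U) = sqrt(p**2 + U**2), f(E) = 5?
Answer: -50/37 - 25*sqrt(41)/37 ≈ -5.6778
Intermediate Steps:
w(p, U) = 2 - sqrt(U**2 + p**2) (w(p, U) = 2 - sqrt(p**2 + U**2) = 2 - sqrt(U**2 + p**2))
o(x, t) = -1/t (o(x, t) = 0*(-1/3) - 1/t = 0 - 1/t = -1/t)
o(v, w(-4, f(6)))*(-7 + 3*(-6)) = (-1/(2 - sqrt(5**2 + (-4)**2)))*(-7 + 3*(-6)) = (-1/(2 - sqrt(25 + 16)))*(-7 - 18) = -1/(2 - sqrt(41))*(-25) = 25/(2 - sqrt(41))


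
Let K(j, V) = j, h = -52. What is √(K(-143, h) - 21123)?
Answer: 7*I*√434 ≈ 145.83*I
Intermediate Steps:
√(K(-143, h) - 21123) = √(-143 - 21123) = √(-21266) = 7*I*√434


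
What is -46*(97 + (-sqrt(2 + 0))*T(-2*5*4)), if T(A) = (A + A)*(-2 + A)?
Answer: -4462 + 154560*sqrt(2) ≈ 2.1412e+5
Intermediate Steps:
T(A) = 2*A*(-2 + A) (T(A) = (2*A)*(-2 + A) = 2*A*(-2 + A))
-46*(97 + (-sqrt(2 + 0))*T(-2*5*4)) = -46*(97 + (-sqrt(2 + 0))*(2*(-2*5*4)*(-2 - 2*5*4))) = -46*(97 + (-sqrt(2))*(2*(-10*4)*(-2 - 10*4))) = -46*(97 + (-sqrt(2))*(2*(-40)*(-2 - 40))) = -46*(97 + (-sqrt(2))*(2*(-40)*(-42))) = -46*(97 - sqrt(2)*3360) = -46*(97 - 3360*sqrt(2)) = -4462 + 154560*sqrt(2)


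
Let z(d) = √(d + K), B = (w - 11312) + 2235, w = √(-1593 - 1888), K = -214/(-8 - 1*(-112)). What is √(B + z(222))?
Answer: √(-6136052 + 26*√148681 + 39884*I)/26 ≈ 0.30989 + 95.196*I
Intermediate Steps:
K = -107/52 (K = -214/(-8 + 112) = -214/104 = -214*1/104 = -107/52 ≈ -2.0577)
w = 59*I (w = √(-3481) = 59*I ≈ 59.0*I)
B = -9077 + 59*I (B = (59*I - 11312) + 2235 = (-11312 + 59*I) + 2235 = -9077 + 59*I ≈ -9077.0 + 59.0*I)
z(d) = √(-107/52 + d) (z(d) = √(d - 107/52) = √(-107/52 + d))
√(B + z(222)) = √((-9077 + 59*I) + √(-1391 + 676*222)/26) = √((-9077 + 59*I) + √(-1391 + 150072)/26) = √((-9077 + 59*I) + √148681/26) = √(-9077 + 59*I + √148681/26)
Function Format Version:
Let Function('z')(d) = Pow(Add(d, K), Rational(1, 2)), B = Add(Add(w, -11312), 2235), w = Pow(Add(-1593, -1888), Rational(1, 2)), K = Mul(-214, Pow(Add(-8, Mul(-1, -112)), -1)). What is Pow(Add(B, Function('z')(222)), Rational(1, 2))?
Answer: Mul(Rational(1, 26), Pow(Add(-6136052, Mul(26, Pow(148681, Rational(1, 2))), Mul(39884, I)), Rational(1, 2))) ≈ Add(0.30989, Mul(95.196, I))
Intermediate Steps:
K = Rational(-107, 52) (K = Mul(-214, Pow(Add(-8, 112), -1)) = Mul(-214, Pow(104, -1)) = Mul(-214, Rational(1, 104)) = Rational(-107, 52) ≈ -2.0577)
w = Mul(59, I) (w = Pow(-3481, Rational(1, 2)) = Mul(59, I) ≈ Mul(59.000, I))
B = Add(-9077, Mul(59, I)) (B = Add(Add(Mul(59, I), -11312), 2235) = Add(Add(-11312, Mul(59, I)), 2235) = Add(-9077, Mul(59, I)) ≈ Add(-9077.0, Mul(59.000, I)))
Function('z')(d) = Pow(Add(Rational(-107, 52), d), Rational(1, 2)) (Function('z')(d) = Pow(Add(d, Rational(-107, 52)), Rational(1, 2)) = Pow(Add(Rational(-107, 52), d), Rational(1, 2)))
Pow(Add(B, Function('z')(222)), Rational(1, 2)) = Pow(Add(Add(-9077, Mul(59, I)), Mul(Rational(1, 26), Pow(Add(-1391, Mul(676, 222)), Rational(1, 2)))), Rational(1, 2)) = Pow(Add(Add(-9077, Mul(59, I)), Mul(Rational(1, 26), Pow(Add(-1391, 150072), Rational(1, 2)))), Rational(1, 2)) = Pow(Add(Add(-9077, Mul(59, I)), Mul(Rational(1, 26), Pow(148681, Rational(1, 2)))), Rational(1, 2)) = Pow(Add(-9077, Mul(59, I), Mul(Rational(1, 26), Pow(148681, Rational(1, 2)))), Rational(1, 2))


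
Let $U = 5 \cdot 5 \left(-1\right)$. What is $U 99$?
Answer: $-2475$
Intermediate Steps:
$U = -25$ ($U = 25 \left(-1\right) = -25$)
$U 99 = \left(-25\right) 99 = -2475$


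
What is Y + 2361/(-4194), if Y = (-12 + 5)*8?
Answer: -79075/1398 ≈ -56.563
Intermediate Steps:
Y = -56 (Y = -7*8 = -56)
Y + 2361/(-4194) = -56 + 2361/(-4194) = -56 + 2361*(-1/4194) = -56 - 787/1398 = -79075/1398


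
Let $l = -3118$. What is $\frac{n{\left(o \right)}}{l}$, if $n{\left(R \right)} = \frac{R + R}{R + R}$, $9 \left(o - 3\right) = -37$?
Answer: $- \frac{1}{3118} \approx -0.00032072$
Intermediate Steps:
$o = - \frac{10}{9}$ ($o = 3 + \frac{1}{9} \left(-37\right) = 3 - \frac{37}{9} = - \frac{10}{9} \approx -1.1111$)
$n{\left(R \right)} = 1$ ($n{\left(R \right)} = \frac{2 R}{2 R} = 2 R \frac{1}{2 R} = 1$)
$\frac{n{\left(o \right)}}{l} = 1 \frac{1}{-3118} = 1 \left(- \frac{1}{3118}\right) = - \frac{1}{3118}$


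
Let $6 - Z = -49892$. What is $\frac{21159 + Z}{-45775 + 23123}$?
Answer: $- \frac{10151}{3236} \approx -3.1369$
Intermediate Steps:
$Z = 49898$ ($Z = 6 - -49892 = 6 + 49892 = 49898$)
$\frac{21159 + Z}{-45775 + 23123} = \frac{21159 + 49898}{-45775 + 23123} = \frac{71057}{-22652} = 71057 \left(- \frac{1}{22652}\right) = - \frac{10151}{3236}$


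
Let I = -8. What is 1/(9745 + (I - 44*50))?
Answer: 1/7537 ≈ 0.00013268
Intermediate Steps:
1/(9745 + (I - 44*50)) = 1/(9745 + (-8 - 44*50)) = 1/(9745 + (-8 - 2200)) = 1/(9745 - 2208) = 1/7537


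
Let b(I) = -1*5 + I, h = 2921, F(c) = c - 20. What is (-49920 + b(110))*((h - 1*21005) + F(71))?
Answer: 898313895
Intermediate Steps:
F(c) = -20 + c
b(I) = -5 + I
(-49920 + b(110))*((h - 1*21005) + F(71)) = (-49920 + (-5 + 110))*((2921 - 1*21005) + (-20 + 71)) = (-49920 + 105)*((2921 - 21005) + 51) = -49815*(-18084 + 51) = -49815*(-18033) = 898313895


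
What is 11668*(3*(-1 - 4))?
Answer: -175020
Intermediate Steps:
11668*(3*(-1 - 4)) = 11668*(3*(-5)) = 11668*(-15) = -175020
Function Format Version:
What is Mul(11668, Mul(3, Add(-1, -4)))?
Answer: -175020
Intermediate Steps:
Mul(11668, Mul(3, Add(-1, -4))) = Mul(11668, Mul(3, -5)) = Mul(11668, -15) = -175020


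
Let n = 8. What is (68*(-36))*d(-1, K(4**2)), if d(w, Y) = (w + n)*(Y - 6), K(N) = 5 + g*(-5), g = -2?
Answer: -154224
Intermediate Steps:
K(N) = 15 (K(N) = 5 - 2*(-5) = 5 + 10 = 15)
d(w, Y) = (-6 + Y)*(8 + w) (d(w, Y) = (w + 8)*(Y - 6) = (8 + w)*(-6 + Y) = (-6 + Y)*(8 + w))
(68*(-36))*d(-1, K(4**2)) = (68*(-36))*(-48 - 6*(-1) + 8*15 + 15*(-1)) = -2448*(-48 + 6 + 120 - 15) = -2448*63 = -154224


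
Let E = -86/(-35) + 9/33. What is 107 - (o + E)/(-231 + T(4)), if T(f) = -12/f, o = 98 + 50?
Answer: 9697661/90090 ≈ 107.64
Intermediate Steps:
o = 148
E = 1051/385 (E = -86*(-1/35) + 9*(1/33) = 86/35 + 3/11 = 1051/385 ≈ 2.7299)
107 - (o + E)/(-231 + T(4)) = 107 - (148 + 1051/385)/(-231 - 12/4) = 107 - 58031/(385*(-231 - 12*1/4)) = 107 - 58031/(385*(-231 - 3)) = 107 - 58031/(385*(-234)) = 107 - 58031*(-1)/(385*234) = 107 - 1*(-58031/90090) = 107 + 58031/90090 = 9697661/90090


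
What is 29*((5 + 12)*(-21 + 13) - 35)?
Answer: -4959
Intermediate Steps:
29*((5 + 12)*(-21 + 13) - 35) = 29*(17*(-8) - 35) = 29*(-136 - 35) = 29*(-171) = -4959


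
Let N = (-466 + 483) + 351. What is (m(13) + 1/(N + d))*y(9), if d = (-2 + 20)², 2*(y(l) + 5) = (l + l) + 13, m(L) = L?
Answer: 188937/1384 ≈ 136.52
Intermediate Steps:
y(l) = 3/2 + l (y(l) = -5 + ((l + l) + 13)/2 = -5 + (2*l + 13)/2 = -5 + (13 + 2*l)/2 = -5 + (13/2 + l) = 3/2 + l)
N = 368 (N = 17 + 351 = 368)
d = 324 (d = 18² = 324)
(m(13) + 1/(N + d))*y(9) = (13 + 1/(368 + 324))*(3/2 + 9) = (13 + 1/692)*(21/2) = (8997/692)*(21/2) = 188937/1384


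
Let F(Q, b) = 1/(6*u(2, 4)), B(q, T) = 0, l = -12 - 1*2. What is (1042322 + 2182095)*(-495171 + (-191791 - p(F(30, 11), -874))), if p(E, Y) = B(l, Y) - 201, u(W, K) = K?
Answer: -2214403843337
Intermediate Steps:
l = -14 (l = -12 - 2 = -14)
F(Q, b) = 1/24 (F(Q, b) = 1/(6*4) = 1/24)
p(E, Y) = -201 (p(E, Y) = 0 - 201 = -201)
(1042322 + 2182095)*(-495171 + (-191791 - p(F(30, 11), -874))) = (1042322 + 2182095)*(-495171 + (-191791 - 1*(-201))) = 3224417*(-495171 + (-191791 + 201)) = 3224417*(-495171 - 191590) = 3224417*(-686761) = -2214403843337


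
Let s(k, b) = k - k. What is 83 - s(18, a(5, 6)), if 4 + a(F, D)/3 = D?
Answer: 83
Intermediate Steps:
a(F, D) = -12 + 3*D
s(k, b) = 0
83 - s(18, a(5, 6)) = 83 - 1*0 = 83 + 0 = 83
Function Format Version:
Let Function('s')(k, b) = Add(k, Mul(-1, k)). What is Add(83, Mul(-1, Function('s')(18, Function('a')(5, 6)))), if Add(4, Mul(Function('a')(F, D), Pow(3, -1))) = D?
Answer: 83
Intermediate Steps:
Function('a')(F, D) = Add(-12, Mul(3, D))
Function('s')(k, b) = 0
Add(83, Mul(-1, Function('s')(18, Function('a')(5, 6)))) = Add(83, Mul(-1, 0)) = Add(83, 0) = 83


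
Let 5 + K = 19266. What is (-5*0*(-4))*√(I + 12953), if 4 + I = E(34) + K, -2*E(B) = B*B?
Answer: 0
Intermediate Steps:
K = 19261 (K = -5 + 19266 = 19261)
E(B) = -B²/2 (E(B) = -B*B/2 = -B²/2)
I = 18679 (I = -4 + (-½*34² + 19261) = -4 + (-½*1156 + 19261) = -4 + (-578 + 19261) = -4 + 18683 = 18679)
(-5*0*(-4))*√(I + 12953) = (-5*0*(-4))*√(18679 + 12953) = (0*(-4))*√31632 = 0*(4*√1977) = 0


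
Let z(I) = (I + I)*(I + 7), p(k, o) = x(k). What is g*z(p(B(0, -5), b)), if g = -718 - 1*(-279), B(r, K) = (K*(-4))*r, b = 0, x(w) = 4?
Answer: -38632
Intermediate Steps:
B(r, K) = -4*K*r (B(r, K) = (-4*K)*r = -4*K*r)
p(k, o) = 4
z(I) = 2*I*(7 + I) (z(I) = (2*I)*(7 + I) = 2*I*(7 + I))
g = -439 (g = -718 + 279 = -439)
g*z(p(B(0, -5), b)) = -878*4*(7 + 4) = -878*4*11 = -439*88 = -38632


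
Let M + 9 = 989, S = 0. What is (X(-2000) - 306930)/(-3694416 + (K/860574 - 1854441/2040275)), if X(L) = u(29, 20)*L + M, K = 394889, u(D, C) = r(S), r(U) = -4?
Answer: 47558443612582500/589698595137134569 ≈ 0.080649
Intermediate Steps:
u(D, C) = -4
M = 980 (M = -9 + 989 = 980)
X(L) = 980 - 4*L (X(L) = -4*L + 980 = 980 - 4*L)
(X(-2000) - 306930)/(-3694416 + (K/860574 - 1854441/2040275)) = ((980 - 4*(-2000)) - 306930)/(-3694416 + (394889/860574 - 1854441/2040275)) = ((980 + 8000) - 306930)/(-3694416 + (394889*(1/860574) - 1854441*1/2040275)) = (8980 - 306930)/(-3694416 + (35899/78234 - 1854441/2040275)) = -297950/(-3694416 - 71836504969/159618874350) = -297950/(-589698595137134569/159618874350) = -297950*(-159618874350/589698595137134569) = 47558443612582500/589698595137134569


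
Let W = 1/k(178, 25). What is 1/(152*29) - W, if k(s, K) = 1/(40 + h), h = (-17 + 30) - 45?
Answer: -35263/4408 ≈ -7.9998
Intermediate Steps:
h = -32 (h = 13 - 45 = -32)
k(s, K) = ⅛ (k(s, K) = 1/(40 - 32) = 1/8 = ⅛)
W = 8 (W = 1/(⅛) = 8)
1/(152*29) - W = 1/(152*29) - 1*8 = 1/4408 - 8 = -35263/4408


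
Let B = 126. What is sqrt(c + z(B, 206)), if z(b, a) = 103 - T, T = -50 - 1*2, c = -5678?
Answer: I*sqrt(5523) ≈ 74.317*I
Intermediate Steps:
T = -52 (T = -50 - 2 = -52)
z(b, a) = 155 (z(b, a) = 103 - 1*(-52) = 103 + 52 = 155)
sqrt(c + z(B, 206)) = sqrt(-5678 + 155) = sqrt(-5523) = I*sqrt(5523)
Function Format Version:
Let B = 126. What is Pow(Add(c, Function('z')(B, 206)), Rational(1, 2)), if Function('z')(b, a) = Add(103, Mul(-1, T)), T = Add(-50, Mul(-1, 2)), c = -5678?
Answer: Mul(I, Pow(5523, Rational(1, 2))) ≈ Mul(74.317, I)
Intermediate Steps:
T = -52 (T = Add(-50, -2) = -52)
Function('z')(b, a) = 155 (Function('z')(b, a) = Add(103, Mul(-1, -52)) = Add(103, 52) = 155)
Pow(Add(c, Function('z')(B, 206)), Rational(1, 2)) = Pow(Add(-5678, 155), Rational(1, 2)) = Pow(-5523, Rational(1, 2)) = Mul(I, Pow(5523, Rational(1, 2)))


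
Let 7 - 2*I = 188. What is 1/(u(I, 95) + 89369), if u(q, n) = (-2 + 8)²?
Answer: 1/89405 ≈ 1.1185e-5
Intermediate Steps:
I = -181/2 (I = 7/2 - ½*188 = 7/2 - 94 = -181/2 ≈ -90.500)
u(q, n) = 36 (u(q, n) = 6² = 36)
1/(u(I, 95) + 89369) = 1/(36 + 89369) = 1/89405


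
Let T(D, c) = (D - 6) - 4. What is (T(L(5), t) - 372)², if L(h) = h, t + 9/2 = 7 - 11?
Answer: 142129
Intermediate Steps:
t = -17/2 (t = -9/2 + (7 - 11) = -9/2 - 4 = -17/2 ≈ -8.5000)
T(D, c) = -10 + D (T(D, c) = (-6 + D) - 4 = -10 + D)
(T(L(5), t) - 372)² = ((-10 + 5) - 372)² = (-5 - 372)² = (-377)² = 142129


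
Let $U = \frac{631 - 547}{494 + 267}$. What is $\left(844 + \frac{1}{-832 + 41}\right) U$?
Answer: $\frac{8011236}{85993} \approx 93.161$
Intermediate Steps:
$U = \frac{84}{761}$ ($U = \frac{631 - 547}{761} = 84 \cdot \frac{1}{761} = \frac{84}{761} \approx 0.11038$)
$\left(844 + \frac{1}{-832 + 41}\right) U = \left(844 + \frac{1}{-832 + 41}\right) \frac{84}{761} = \left(844 + \frac{1}{-791}\right) \frac{84}{761} = \left(844 - \frac{1}{791}\right) \frac{84}{761} = \frac{667603}{791} \cdot \frac{84}{761} = \frac{8011236}{85993}$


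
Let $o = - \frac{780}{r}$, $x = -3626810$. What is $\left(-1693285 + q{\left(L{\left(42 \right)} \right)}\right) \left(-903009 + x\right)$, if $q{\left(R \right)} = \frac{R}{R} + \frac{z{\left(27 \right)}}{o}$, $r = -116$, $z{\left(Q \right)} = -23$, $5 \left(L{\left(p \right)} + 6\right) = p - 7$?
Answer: $\frac{1495705678330493}{195} \approx 7.6703 \cdot 10^{12}$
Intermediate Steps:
$L{\left(p \right)} = - \frac{37}{5} + \frac{p}{5}$ ($L{\left(p \right)} = -6 + \frac{p - 7}{5} = -6 + \frac{-7 + p}{5} = -6 + \left(- \frac{7}{5} + \frac{p}{5}\right) = - \frac{37}{5} + \frac{p}{5}$)
$o = \frac{195}{29}$ ($o = - \frac{780}{-116} = \left(-780\right) \left(- \frac{1}{116}\right) = \frac{195}{29} \approx 6.7241$)
$q{\left(R \right)} = - \frac{472}{195}$ ($q{\left(R \right)} = \frac{R}{R} - \frac{23}{\frac{195}{29}} = 1 - \frac{667}{195} = - \frac{472}{195}$)
$\left(-1693285 + q{\left(L{\left(42 \right)} \right)}\right) \left(-903009 + x\right) = \left(-1693285 - \frac{472}{195}\right) \left(-903009 - 3626810\right) = \left(- \frac{330191047}{195}\right) \left(-4529819\right) = \frac{1495705678330493}{195}$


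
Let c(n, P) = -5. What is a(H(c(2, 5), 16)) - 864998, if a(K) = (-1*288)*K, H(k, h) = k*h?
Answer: -841958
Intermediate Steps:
H(k, h) = h*k
a(K) = -288*K
a(H(c(2, 5), 16)) - 864998 = -4608*(-5) - 864998 = -288*(-80) - 864998 = 23040 - 864998 = -841958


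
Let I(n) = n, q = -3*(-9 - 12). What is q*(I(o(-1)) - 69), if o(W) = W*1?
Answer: -4410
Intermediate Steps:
o(W) = W
q = 63 (q = -3*(-21) = 63)
q*(I(o(-1)) - 69) = 63*(-1 - 69) = 63*(-70) = -4410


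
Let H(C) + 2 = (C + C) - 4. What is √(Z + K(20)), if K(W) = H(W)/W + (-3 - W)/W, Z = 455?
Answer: √45555/10 ≈ 21.344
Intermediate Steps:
H(C) = -6 + 2*C (H(C) = -2 + ((C + C) - 4) = -2 + (2*C - 4) = -2 + (-4 + 2*C) = -6 + 2*C)
K(W) = (-6 + 2*W)/W + (-3 - W)/W
√(Z + K(20)) = √(455 + (-9 + 20)/20) = √(455 + (1/20)*11) = √(455 + 11/20) = √(9111/20) = √45555/10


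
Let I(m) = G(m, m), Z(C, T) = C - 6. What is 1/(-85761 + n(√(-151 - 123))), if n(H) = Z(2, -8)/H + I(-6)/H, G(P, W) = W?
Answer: -11749257/1007628029627 - 5*I*√274/1007628029627 ≈ -1.166e-5 - 8.2138e-11*I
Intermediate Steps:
Z(C, T) = -6 + C
I(m) = m
n(H) = -10/H (n(H) = (-6 + 2)/H - 6/H = -4/H - 6/H = -10/H)
1/(-85761 + n(√(-151 - 123))) = 1/(-85761 - 10/√(-151 - 123)) = 1/(-85761 - 10*(-I*√274/274)) = 1/(-85761 - (-5)*I*√274/137) = 1/(-85761 + 5*I*√274/137)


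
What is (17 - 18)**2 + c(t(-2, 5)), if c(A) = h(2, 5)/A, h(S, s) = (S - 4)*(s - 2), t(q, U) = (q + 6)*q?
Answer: 7/4 ≈ 1.7500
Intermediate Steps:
t(q, U) = q*(6 + q) (t(q, U) = (6 + q)*q = q*(6 + q))
h(S, s) = (-4 + S)*(-2 + s)
c(A) = -6/A (c(A) = (8 - 4*5 - 2*2 + 2*5)/A = (8 - 20 - 4 + 10)/A = -6/A)
(17 - 18)**2 + c(t(-2, 5)) = (17 - 18)**2 - 6*(-1/(2*(6 - 2))) = (-1)**2 - 6/((-2*4)) = 1 - 6/(-8) = 1 - 6*(-1/8) = 1 + 3/4 = 7/4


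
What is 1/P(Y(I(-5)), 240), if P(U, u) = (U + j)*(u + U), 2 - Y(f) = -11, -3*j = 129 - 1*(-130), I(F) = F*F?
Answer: -3/55660 ≈ -5.3899e-5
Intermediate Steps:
I(F) = F²
j = -259/3 (j = -(129 - 1*(-130))/3 = -(129 + 130)/3 = -⅓*259 = -259/3 ≈ -86.333)
Y(f) = 13 (Y(f) = 2 - 1*(-11) = 2 + 11 = 13)
P(U, u) = (-259/3 + U)*(U + u) (P(U, u) = (U - 259/3)*(u + U) = (-259/3 + U)*(U + u))
1/P(Y(I(-5)), 240) = 1/(13² - 259/3*13 - 259/3*240 + 13*240) = 1/(169 - 3367/3 - 20720 + 3120) = 1/(-55660/3) = -3/55660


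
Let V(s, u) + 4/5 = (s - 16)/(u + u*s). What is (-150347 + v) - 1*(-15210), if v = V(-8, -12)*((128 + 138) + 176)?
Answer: -4746591/35 ≈ -1.3562e+5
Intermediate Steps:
V(s, u) = -⅘ + (-16 + s)/(u + s*u) (V(s, u) = -⅘ + (s - 16)/(u + u*s) = -⅘ + (-16 + s)/(u + s*u))
v = -16796/35 (v = ((⅕)*(-80 - 4*(-12) + 5*(-8) - 4*(-8)*(-12))/(-12*(1 - 8)))*((128 + 138) + 176) = ((⅕)*(-1/12)*(-80 + 48 - 40 - 384)/(-7))*(266 + 176) = ((⅕)*(-1/12)*(-⅐)*(-456))*442 = -38/35*442 = -16796/35 ≈ -479.89)
(-150347 + v) - 1*(-15210) = (-150347 - 16796/35) - 1*(-15210) = -5278941/35 + 15210 = -4746591/35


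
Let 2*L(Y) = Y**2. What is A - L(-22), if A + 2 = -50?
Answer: -294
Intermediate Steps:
A = -52 (A = -2 - 50 = -52)
L(Y) = Y**2/2
A - L(-22) = -52 - (-22)**2/2 = -52 - 484/2 = -52 - 1*242 = -52 - 242 = -294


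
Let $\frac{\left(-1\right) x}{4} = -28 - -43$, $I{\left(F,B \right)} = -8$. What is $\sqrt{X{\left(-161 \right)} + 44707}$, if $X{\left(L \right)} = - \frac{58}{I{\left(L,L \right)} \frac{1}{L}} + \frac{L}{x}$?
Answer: $\frac{\sqrt{39188190}}{30} \approx 208.67$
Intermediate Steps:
$x = -60$ ($x = - 4 \left(-28 - -43\right) = - 4 \left(-28 + 43\right) = \left(-4\right) 15 = -60$)
$X{\left(L \right)} = \frac{217 L}{30}$ ($X{\left(L \right)} = - \frac{58}{\left(-8\right) \frac{1}{L}} + \frac{L}{-60} = - 58 \left(- \frac{L}{8}\right) + L \left(- \frac{1}{60}\right) = \frac{29 L}{4} - \frac{L}{60} = \frac{217 L}{30}$)
$\sqrt{X{\left(-161 \right)} + 44707} = \sqrt{\frac{217}{30} \left(-161\right) + 44707} = \sqrt{- \frac{34937}{30} + 44707} = \sqrt{\frac{1306273}{30}} = \frac{\sqrt{39188190}}{30}$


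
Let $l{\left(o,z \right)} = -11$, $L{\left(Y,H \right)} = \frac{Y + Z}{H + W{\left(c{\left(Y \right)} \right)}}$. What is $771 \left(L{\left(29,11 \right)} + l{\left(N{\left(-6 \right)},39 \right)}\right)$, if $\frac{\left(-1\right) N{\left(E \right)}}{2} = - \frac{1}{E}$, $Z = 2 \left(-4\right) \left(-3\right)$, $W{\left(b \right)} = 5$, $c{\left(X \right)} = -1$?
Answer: $- \frac{94833}{16} \approx -5927.1$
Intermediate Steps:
$Z = 24$ ($Z = \left(-8\right) \left(-3\right) = 24$)
$L{\left(Y,H \right)} = \frac{24 + Y}{5 + H}$ ($L{\left(Y,H \right)} = \frac{Y + 24}{H + 5} = \frac{24 + Y}{5 + H}$)
$N{\left(E \right)} = \frac{2}{E}$ ($N{\left(E \right)} = - 2 \left(- \frac{1}{E}\right) = \frac{2}{E}$)
$771 \left(L{\left(29,11 \right)} + l{\left(N{\left(-6 \right)},39 \right)}\right) = 771 \left(\frac{24 + 29}{5 + 11} - 11\right) = 771 \left(\frac{1}{16} \cdot 53 - 11\right) = 771 \left(\frac{53}{16} - 11\right) = 771 \left(- \frac{123}{16}\right) = - \frac{94833}{16}$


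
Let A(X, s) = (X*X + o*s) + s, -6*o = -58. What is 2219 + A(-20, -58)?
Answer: 6001/3 ≈ 2000.3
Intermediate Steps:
o = 29/3 (o = -1/6*(-58) = 29/3 ≈ 9.6667)
A(X, s) = X**2 + 32*s/3 (A(X, s) = (X*X + 29*s/3) + s = (X**2 + 29*s/3) + s = X**2 + 32*s/3)
2219 + A(-20, -58) = 2219 + ((-20)**2 + (32/3)*(-58)) = 2219 + (400 - 1856/3) = 2219 - 656/3 = 6001/3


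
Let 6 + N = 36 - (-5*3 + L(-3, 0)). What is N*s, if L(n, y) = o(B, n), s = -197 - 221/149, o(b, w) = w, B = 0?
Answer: -1419552/149 ≈ -9527.2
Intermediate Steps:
s = -29574/149 (s = -197 - 221*1/149 = -197 - 221/149 = -29574/149 ≈ -198.48)
L(n, y) = n
N = 48 (N = -6 + (36 - (-5*3 - 3)) = -6 + (36 - (-15 - 3)) = -6 + (36 - 1*(-18)) = -6 + (36 + 18) = -6 + 54 = 48)
N*s = 48*(-29574/149) = -1419552/149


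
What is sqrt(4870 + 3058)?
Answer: 2*sqrt(1982) ≈ 89.039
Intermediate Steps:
sqrt(4870 + 3058) = sqrt(7928) = 2*sqrt(1982)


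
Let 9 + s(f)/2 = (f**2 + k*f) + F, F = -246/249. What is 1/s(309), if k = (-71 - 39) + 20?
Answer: 83/11231728 ≈ 7.3898e-6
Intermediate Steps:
F = -82/83 (F = -246*1/249 = -82/83 ≈ -0.98795)
k = -90 (k = -110 + 20 = -90)
s(f) = -1658/83 - 180*f + 2*f**2 (s(f) = -18 + 2*((f**2 - 90*f) - 82/83) = -18 + 2*(-82/83 + f**2 - 90*f) = -18 + (-164/83 - 180*f + 2*f**2) = -1658/83 - 180*f + 2*f**2)
1/s(309) = 1/(-1658/83 - 180*309 + 2*309**2) = 1/(-1658/83 - 55620 + 2*95481) = 1/(-1658/83 - 55620 + 190962) = 1/(11231728/83) = 83/11231728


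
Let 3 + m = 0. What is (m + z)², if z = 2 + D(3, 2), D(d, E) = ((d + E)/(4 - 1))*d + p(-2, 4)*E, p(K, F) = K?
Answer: 0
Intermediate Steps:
m = -3 (m = -3 + 0 = -3)
D(d, E) = -2*E + d*(E/3 + d/3) (D(d, E) = ((d + E)/(4 - 1))*d - 2*E = ((E + d)/3)*d - 2*E = ((E + d)*(⅓))*d - 2*E = (E/3 + d/3)*d - 2*E = d*(E/3 + d/3) - 2*E = -2*E + d*(E/3 + d/3))
z = 3 (z = 2 + (-2*2 + (⅓)*3² + (⅓)*2*3) = 2 + (-4 + (⅓)*9 + 2) = 2 + (-4 + 3 + 2) = 2 + 1 = 3)
(m + z)² = (-3 + 3)² = 0² = 0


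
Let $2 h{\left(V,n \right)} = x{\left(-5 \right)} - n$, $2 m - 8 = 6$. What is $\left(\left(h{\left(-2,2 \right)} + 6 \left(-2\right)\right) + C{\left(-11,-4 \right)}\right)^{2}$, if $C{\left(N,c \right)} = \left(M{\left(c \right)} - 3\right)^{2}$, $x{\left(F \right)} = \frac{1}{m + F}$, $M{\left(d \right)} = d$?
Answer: $\frac{21025}{16} \approx 1314.1$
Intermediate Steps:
$m = 7$ ($m = 4 + \frac{1}{2} \cdot 6 = 4 + 3 = 7$)
$x{\left(F \right)} = \frac{1}{7 + F}$
$h{\left(V,n \right)} = \frac{1}{4} - \frac{n}{2}$ ($h{\left(V,n \right)} = \frac{\frac{1}{7 - 5} - n}{2} = \frac{\frac{1}{2} - n}{2} = \frac{1}{4} - \frac{n}{2}$)
$C{\left(N,c \right)} = \left(-3 + c\right)^{2}$ ($C{\left(N,c \right)} = \left(c - 3\right)^{2} = \left(-3 + c\right)^{2}$)
$\left(\left(h{\left(-2,2 \right)} + 6 \left(-2\right)\right) + C{\left(-11,-4 \right)}\right)^{2} = \left(\left(\left(\frac{1}{4} - 1\right) + 6 \left(-2\right)\right) + \left(-3 - 4\right)^{2}\right)^{2} = \left(\left(\left(\frac{1}{4} - 1\right) - 12\right) + \left(-7\right)^{2}\right)^{2} = \left(\left(- \frac{3}{4} - 12\right) + 49\right)^{2} = \left(- \frac{51}{4} + 49\right)^{2} = \left(\frac{145}{4}\right)^{2} = \frac{21025}{16}$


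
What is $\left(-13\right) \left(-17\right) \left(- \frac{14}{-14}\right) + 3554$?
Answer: $3775$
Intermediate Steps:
$\left(-13\right) \left(-17\right) \left(- \frac{14}{-14}\right) + 3554 = 221 \left(\left(-14\right) \left(- \frac{1}{14}\right)\right) + 3554 = 221 \cdot 1 + 3554 = 221 + 3554 = 3775$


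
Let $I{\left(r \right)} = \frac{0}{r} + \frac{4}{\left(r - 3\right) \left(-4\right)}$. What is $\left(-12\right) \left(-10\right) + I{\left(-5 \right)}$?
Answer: $\frac{961}{8} \approx 120.13$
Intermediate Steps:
$I{\left(r \right)} = \frac{4}{12 - 4 r}$ ($I{\left(r \right)} = 0 + \frac{4}{\left(-3 + r\right) \left(-4\right)} = 0 + \frac{4}{12 - 4 r} = \frac{4}{12 - 4 r}$)
$\left(-12\right) \left(-10\right) + I{\left(-5 \right)} = \left(-12\right) \left(-10\right) - \frac{1}{-3 - 5} = 120 - \frac{1}{-8} = 120 - - \frac{1}{8} = 120 + \frac{1}{8} = \frac{961}{8}$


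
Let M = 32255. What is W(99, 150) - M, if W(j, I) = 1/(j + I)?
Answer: -8031494/249 ≈ -32255.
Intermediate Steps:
W(j, I) = 1/(I + j)
W(99, 150) - M = 1/(150 + 99) - 1*32255 = 1/249 - 32255 = -8031494/249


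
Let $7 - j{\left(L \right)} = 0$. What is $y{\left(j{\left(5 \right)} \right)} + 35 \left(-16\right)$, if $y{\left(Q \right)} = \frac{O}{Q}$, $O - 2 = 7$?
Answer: $- \frac{3911}{7} \approx -558.71$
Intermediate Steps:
$O = 9$ ($O = 2 + 7 = 9$)
$j{\left(L \right)} = 7$ ($j{\left(L \right)} = 7 - 0 = 7 + 0 = 7$)
$y{\left(Q \right)} = \frac{9}{Q}$
$y{\left(j{\left(5 \right)} \right)} + 35 \left(-16\right) = \frac{9}{7} + 35 \left(-16\right) = 9 \cdot \frac{1}{7} - 560 = \frac{9}{7} - 560 = - \frac{3911}{7}$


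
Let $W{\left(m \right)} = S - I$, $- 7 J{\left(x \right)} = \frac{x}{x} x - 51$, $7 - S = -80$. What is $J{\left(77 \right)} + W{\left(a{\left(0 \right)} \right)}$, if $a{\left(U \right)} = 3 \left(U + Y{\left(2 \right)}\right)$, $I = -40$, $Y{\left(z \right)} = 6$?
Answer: $\frac{863}{7} \approx 123.29$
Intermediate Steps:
$S = 87$ ($S = 7 - -80 = 7 + 80 = 87$)
$J{\left(x \right)} = \frac{51}{7} - \frac{x}{7}$ ($J{\left(x \right)} = - \frac{\frac{x}{x} x - 51}{7} = - \frac{1 x - 51}{7} = - \frac{x - 51}{7} = - \frac{-51 + x}{7} = \frac{51}{7} - \frac{x}{7}$)
$a{\left(U \right)} = 18 + 3 U$ ($a{\left(U \right)} = 3 \left(U + 6\right) = 3 \left(6 + U\right) = 18 + 3 U$)
$W{\left(m \right)} = 127$ ($W{\left(m \right)} = 87 - -40 = 87 + 40 = 127$)
$J{\left(77 \right)} + W{\left(a{\left(0 \right)} \right)} = \left(\frac{51}{7} - 11\right) + 127 = - \frac{26}{7} + 127 = \frac{863}{7}$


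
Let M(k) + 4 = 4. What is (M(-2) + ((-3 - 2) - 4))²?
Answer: 81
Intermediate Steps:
M(k) = 0 (M(k) = -4 + 4 = 0)
(M(-2) + ((-3 - 2) - 4))² = (0 + ((-3 - 2) - 4))² = (0 + (-5 - 4))² = (0 - 9)² = (-9)² = 81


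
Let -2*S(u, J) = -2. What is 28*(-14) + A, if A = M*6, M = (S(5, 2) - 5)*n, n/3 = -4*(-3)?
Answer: -1256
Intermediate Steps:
n = 36 (n = 3*(-4*(-3)) = 3*12 = 36)
S(u, J) = 1 (S(u, J) = -1/2*(-2) = 1)
M = -144 (M = (1 - 5)*36 = -4*36 = -144)
A = -864 (A = -144*6 = -864)
28*(-14) + A = 28*(-14) - 864 = -392 - 864 = -1256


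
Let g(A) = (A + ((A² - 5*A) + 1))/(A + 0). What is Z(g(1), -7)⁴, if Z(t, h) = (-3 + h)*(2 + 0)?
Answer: 160000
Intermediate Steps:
g(A) = (1 + A² - 4*A)/A (g(A) = (A + (1 + A² - 5*A))/A = (1 + A² - 4*A)/A)
Z(t, h) = -6 + 2*h (Z(t, h) = (-3 + h)*2 = -6 + 2*h)
Z(g(1), -7)⁴ = (-6 + 2*(-7))⁴ = (-6 - 14)⁴ = (-20)⁴ = 160000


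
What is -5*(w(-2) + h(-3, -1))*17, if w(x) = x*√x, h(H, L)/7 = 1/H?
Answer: 595/3 + 170*I*√2 ≈ 198.33 + 240.42*I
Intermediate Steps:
h(H, L) = 7/H
w(x) = x^(3/2)
-5*(w(-2) + h(-3, -1))*17 = -5*((-2)^(3/2) + 7/(-3))*17 = -5*(-2*I*√2 + 7*(-⅓))*17 = -5*(-2*I*√2 - 7/3)*17 = -5*(-7/3 - 2*I*√2)*17 = (35/3 + 10*I*√2)*17 = 595/3 + 170*I*√2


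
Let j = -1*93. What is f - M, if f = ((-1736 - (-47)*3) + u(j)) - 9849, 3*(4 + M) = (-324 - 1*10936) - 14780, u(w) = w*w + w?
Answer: 5796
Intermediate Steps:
j = -93
u(w) = w + w² (u(w) = w² + w = w + w²)
M = -8684 (M = -4 + ((-324 - 1*10936) - 14780)/3 = -4 + ((-324 - 10936) - 14780)/3 = -4 + (-11260 - 14780)/3 = -4 + (⅓)*(-26040) = -4 - 8680 = -8684)
f = -2888 (f = ((-1736 - (-47)*3) - 93*(1 - 93)) - 9849 = ((-1736 - 1*(-141)) - 93*(-92)) - 9849 = ((-1736 + 141) + 8556) - 9849 = (-1595 + 8556) - 9849 = 6961 - 9849 = -2888)
f - M = -2888 - 1*(-8684) = -2888 + 8684 = 5796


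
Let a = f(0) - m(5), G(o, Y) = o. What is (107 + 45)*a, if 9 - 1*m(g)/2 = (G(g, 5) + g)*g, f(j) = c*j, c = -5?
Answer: 12464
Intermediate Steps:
f(j) = -5*j
m(g) = 18 - 4*g**2 (m(g) = 18 - 2*(g + g)*g = 18 - 2*2*g*g = 18 - 4*g**2)
a = 82 (a = -5*0 - (18 - 4*5**2) = 0 - (18 - 4*25) = 0 - (18 - 100) = 0 - 1*(-82) = 0 + 82 = 82)
(107 + 45)*a = (107 + 45)*82 = 152*82 = 12464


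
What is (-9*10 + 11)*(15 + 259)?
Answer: -21646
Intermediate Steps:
(-9*10 + 11)*(15 + 259) = (-90 + 11)*274 = -79*274 = -21646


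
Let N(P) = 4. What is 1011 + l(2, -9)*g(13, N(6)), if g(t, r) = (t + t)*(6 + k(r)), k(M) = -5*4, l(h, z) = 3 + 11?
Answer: -4085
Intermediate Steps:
l(h, z) = 14
k(M) = -20
g(t, r) = -28*t (g(t, r) = (t + t)*(6 - 20) = (2*t)*(-14) = -28*t)
1011 + l(2, -9)*g(13, N(6)) = 1011 + 14*(-28*13) = 1011 + 14*(-364) = 1011 - 5096 = -4085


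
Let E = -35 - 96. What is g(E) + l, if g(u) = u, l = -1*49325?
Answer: -49456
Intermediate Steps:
E = -131
l = -49325
g(E) + l = -131 - 49325 = -49456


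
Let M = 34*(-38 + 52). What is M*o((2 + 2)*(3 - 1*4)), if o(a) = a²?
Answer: 7616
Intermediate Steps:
M = 476 (M = 34*14 = 476)
M*o((2 + 2)*(3 - 1*4)) = 476*((2 + 2)*(3 - 1*4))² = 476*(4*(3 - 4))² = 476*(4*(-1))² = 476*(-4)² = 476*16 = 7616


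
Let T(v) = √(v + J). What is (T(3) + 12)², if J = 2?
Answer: (12 + √5)² ≈ 202.67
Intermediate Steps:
T(v) = √(2 + v) (T(v) = √(v + 2) = √(2 + v))
(T(3) + 12)² = (√(2 + 3) + 12)² = (√5 + 12)² = (12 + √5)²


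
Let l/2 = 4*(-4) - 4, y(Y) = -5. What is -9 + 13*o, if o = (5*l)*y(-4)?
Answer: 12991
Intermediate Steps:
l = -40 (l = 2*(4*(-4) - 4) = 2*(-16 - 4) = 2*(-20) = -40)
o = 1000 (o = (5*(-40))*(-5) = -200*(-5) = 1000)
-9 + 13*o = -9 + 13*1000 = -9 + 13000 = 12991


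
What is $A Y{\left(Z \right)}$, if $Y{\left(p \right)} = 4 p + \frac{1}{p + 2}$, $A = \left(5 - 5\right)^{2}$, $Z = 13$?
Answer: $0$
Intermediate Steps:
$A = 0$ ($A = 0^{2} = 0$)
$Y{\left(p \right)} = \frac{1}{2 + p} + 4 p$ ($Y{\left(p \right)} = 4 p + \frac{1}{2 + p} = \frac{1}{2 + p} + 4 p$)
$A Y{\left(Z \right)} = 0 \frac{1 + 4 \cdot 13^{2} + 8 \cdot 13}{2 + 13} = 0 \frac{1 + 4 \cdot 169 + 104}{15} = 0 \frac{1 + 676 + 104}{15} = 0 \cdot \frac{1}{15} \cdot 781 = 0 \cdot \frac{781}{15} = 0$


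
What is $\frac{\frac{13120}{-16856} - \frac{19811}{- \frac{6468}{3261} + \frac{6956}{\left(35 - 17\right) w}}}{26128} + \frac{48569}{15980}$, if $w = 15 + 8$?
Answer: $\frac{128898217174388237}{43136256820716640} \approx 2.9882$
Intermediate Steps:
$w = 23$
$\frac{\frac{13120}{-16856} - \frac{19811}{- \frac{6468}{3261} + \frac{6956}{\left(35 - 17\right) w}}}{26128} + \frac{48569}{15980} = \frac{\frac{13120}{-16856} - \frac{19811}{- \frac{6468}{3261} + \frac{6956}{\left(35 - 17\right) 23}}}{26128} + \frac{48569}{15980} = \left(13120 \left(- \frac{1}{16856}\right) - \frac{19811}{\left(-6468\right) \frac{1}{3261} + \frac{6956}{18 \cdot 23}}\right) \frac{1}{26128} + 48569 \cdot \frac{1}{15980} = \left(- \frac{1640}{2107} - \frac{19811}{- \frac{2156}{1087} + \frac{6956}{414}}\right) \frac{1}{26128} + \frac{2857}{940} = \left(- \frac{1640}{2107} - \frac{19811}{- \frac{2156}{1087} + 6956 \cdot \frac{1}{414}}\right) \frac{1}{26128} + \frac{2857}{940} = \left(- \frac{1640}{2107} - \frac{19811}{- \frac{2156}{1087} + \frac{3478}{207}}\right) \frac{1}{26128} + \frac{2857}{940} = \left(- \frac{1640}{2107} - \frac{19811}{\frac{3334294}{225009}}\right) \frac{1}{26128} + \frac{2857}{940} = \left(- \frac{1640}{2107} - \frac{4457653299}{3334294}\right) \frac{1}{26128} + \frac{2857}{940} = \left(- \frac{9397743743153}{7025357458}\right) \frac{1}{26128} + \frac{2857}{940} = - \frac{9397743743153}{183558539662624} + \frac{2857}{940} = \frac{128898217174388237}{43136256820716640}$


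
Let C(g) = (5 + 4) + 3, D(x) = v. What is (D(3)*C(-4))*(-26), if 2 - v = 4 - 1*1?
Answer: 312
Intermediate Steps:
v = -1 (v = 2 - (4 - 1*1) = 2 - (4 - 1) = 2 - 1*3 = 2 - 3 = -1)
D(x) = -1
C(g) = 12 (C(g) = 9 + 3 = 12)
(D(3)*C(-4))*(-26) = -1*12*(-26) = -12*(-26) = 312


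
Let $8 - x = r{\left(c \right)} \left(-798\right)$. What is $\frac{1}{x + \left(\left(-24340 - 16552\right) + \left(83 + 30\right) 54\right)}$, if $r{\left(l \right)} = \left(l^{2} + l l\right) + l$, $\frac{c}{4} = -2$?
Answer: $\frac{1}{60978} \approx 1.6399 \cdot 10^{-5}$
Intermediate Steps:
$c = -8$ ($c = 4 \left(-2\right) = -8$)
$r{\left(l \right)} = l + 2 l^{2}$ ($r{\left(l \right)} = \left(l^{2} + l^{2}\right) + l = 2 l^{2} + l = l + 2 l^{2}$)
$x = 95768$ ($x = 8 - - 8 \left(1 + 2 \left(-8\right)\right) \left(-798\right) = 8 - - 8 \left(1 - 16\right) \left(-798\right) = 8 - \left(-8\right) \left(-15\right) \left(-798\right) = 8 - 120 \left(-798\right) = 8 - -95760 = 8 + 95760 = 95768$)
$\frac{1}{x + \left(\left(-24340 - 16552\right) + \left(83 + 30\right) 54\right)} = \frac{1}{95768 + \left(\left(-24340 - 16552\right) + \left(83 + 30\right) 54\right)} = \frac{1}{95768 + \left(\left(-24340 - 16552\right) + 113 \cdot 54\right)} = \frac{1}{95768 + \left(\left(-24340 - 16552\right) + 6102\right)} = \frac{1}{95768 + \left(-40892 + 6102\right)} = \frac{1}{95768 - 34790} = \frac{1}{60978}$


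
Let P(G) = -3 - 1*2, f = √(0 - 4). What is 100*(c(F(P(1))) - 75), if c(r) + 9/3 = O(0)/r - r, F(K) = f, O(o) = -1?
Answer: -7800 - 150*I ≈ -7800.0 - 150.0*I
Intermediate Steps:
f = 2*I (f = √(-4) = 2*I ≈ 2.0*I)
P(G) = -5 (P(G) = -3 - 2 = -5)
F(K) = 2*I
c(r) = -3 - r - 1/r (c(r) = -3 + (-1/r - r) = -3 + (-r - 1/r) = -3 - r - 1/r)
100*(c(F(P(1))) - 75) = 100*((-3 - 2*I - 1/(2*I)) - 75) = 100*((-3 - 2*I - (-1)*I/2) - 75) = 100*((-3 - 2*I + I/2) - 75) = 100*((-3 - 3*I/2) - 75) = 100*(-78 - 3*I/2) = -7800 - 150*I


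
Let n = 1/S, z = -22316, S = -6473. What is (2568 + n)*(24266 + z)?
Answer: 32414192850/6473 ≈ 5.0076e+6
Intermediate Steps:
n = -1/6473 (n = 1/(-6473) = -1/6473 ≈ -0.00015449)
(2568 + n)*(24266 + z) = (2568 - 1/6473)*(24266 - 22316) = (16622663/6473)*1950 = 32414192850/6473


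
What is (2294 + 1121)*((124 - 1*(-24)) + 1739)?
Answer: 6444105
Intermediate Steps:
(2294 + 1121)*((124 - 1*(-24)) + 1739) = 3415*((124 + 24) + 1739) = 3415*(148 + 1739) = 3415*1887 = 6444105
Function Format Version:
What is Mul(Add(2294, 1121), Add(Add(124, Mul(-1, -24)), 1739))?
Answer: 6444105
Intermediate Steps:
Mul(Add(2294, 1121), Add(Add(124, Mul(-1, -24)), 1739)) = Mul(3415, Add(Add(124, 24), 1739)) = Mul(3415, Add(148, 1739)) = Mul(3415, 1887) = 6444105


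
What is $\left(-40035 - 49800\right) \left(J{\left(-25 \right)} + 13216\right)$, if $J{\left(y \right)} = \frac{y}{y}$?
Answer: $-1187349195$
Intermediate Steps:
$J{\left(y \right)} = 1$
$\left(-40035 - 49800\right) \left(J{\left(-25 \right)} + 13216\right) = \left(-40035 - 49800\right) \left(1 + 13216\right) = \left(-89835\right) 13217 = -1187349195$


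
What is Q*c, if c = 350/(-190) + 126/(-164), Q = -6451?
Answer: 26236217/1558 ≈ 16840.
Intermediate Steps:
c = -4067/1558 (c = 350*(-1/190) + 126*(-1/164) = -35/19 - 63/82 = -4067/1558 ≈ -2.6104)
Q*c = -6451*(-4067/1558) = 26236217/1558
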